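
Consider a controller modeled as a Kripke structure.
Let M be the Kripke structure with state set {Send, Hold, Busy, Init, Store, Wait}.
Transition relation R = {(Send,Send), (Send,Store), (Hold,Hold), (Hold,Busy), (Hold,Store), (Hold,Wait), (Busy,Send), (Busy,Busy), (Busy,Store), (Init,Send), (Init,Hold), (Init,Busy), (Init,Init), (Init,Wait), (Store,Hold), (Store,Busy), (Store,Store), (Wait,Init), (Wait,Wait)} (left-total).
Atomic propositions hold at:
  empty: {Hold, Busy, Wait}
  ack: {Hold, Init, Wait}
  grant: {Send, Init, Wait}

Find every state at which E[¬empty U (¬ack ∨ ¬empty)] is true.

Sat(¬empty) = {Send, Init, Store}
Sat(¬ack) = {Send, Busy, Store}
Sat(¬ack ∨ ¬empty) = {Send, Busy, Init, Store}
E[¬empty U (¬ack ∨ ¬empty)]: least fixpoint, start Z0 = Sat((¬ack ∨ ¬empty)) = {Send, Busy, Init, Store}, add states in Sat(¬empty) with some successor in Z. Already a fixed point.
Sat(E[¬empty U (¬ack ∨ ¬empty)]) = {Send, Busy, Init, Store}

{Send, Busy, Init, Store}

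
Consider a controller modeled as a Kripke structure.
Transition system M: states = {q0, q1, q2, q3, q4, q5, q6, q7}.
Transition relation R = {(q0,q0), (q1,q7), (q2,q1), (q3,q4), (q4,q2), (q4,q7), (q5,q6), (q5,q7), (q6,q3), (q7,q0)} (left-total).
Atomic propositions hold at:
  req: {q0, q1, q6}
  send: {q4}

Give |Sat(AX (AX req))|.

4

Sat(AX req) = {s : every successor in {q0, q1, q6}} = {q0, q2, q7}
Sat(AX (AX req)) = {s : every successor in {q0, q2, q7}} = {q0, q1, q4, q7}
|Sat(AX (AX req))| = |{q0, q1, q4, q7}| = 4.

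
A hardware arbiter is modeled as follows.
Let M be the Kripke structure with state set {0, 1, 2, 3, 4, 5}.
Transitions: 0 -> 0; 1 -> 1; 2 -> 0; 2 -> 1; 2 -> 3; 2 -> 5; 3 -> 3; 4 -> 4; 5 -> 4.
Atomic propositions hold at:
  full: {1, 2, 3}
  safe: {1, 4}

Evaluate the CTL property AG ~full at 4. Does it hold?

Sat(~full) = {0, 4, 5}
AG ~full: greatest fixpoint, start Z0 = {0, 4, 5}, keep only states in Sat with every successor in Z. Already a fixed point.
Sat(AG ~full) = {0, 4, 5}
4 ∈ Sat(AG ~full) = {0, 4, 5}, so the formula holds at 4.

Yes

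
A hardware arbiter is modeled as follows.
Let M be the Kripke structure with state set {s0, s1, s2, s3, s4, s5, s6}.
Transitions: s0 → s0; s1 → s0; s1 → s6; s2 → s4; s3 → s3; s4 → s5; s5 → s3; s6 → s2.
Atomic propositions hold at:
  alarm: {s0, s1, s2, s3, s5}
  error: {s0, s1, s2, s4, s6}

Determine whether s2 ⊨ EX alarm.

Sat(EX alarm) = {s : some successor in {s0, s1, s2, s3, s5}} = {s0, s1, s3, s4, s5, s6}
s2 ∉ Sat(EX alarm) = {s0, s1, s3, s4, s5, s6}, so the formula does not hold at s2.

No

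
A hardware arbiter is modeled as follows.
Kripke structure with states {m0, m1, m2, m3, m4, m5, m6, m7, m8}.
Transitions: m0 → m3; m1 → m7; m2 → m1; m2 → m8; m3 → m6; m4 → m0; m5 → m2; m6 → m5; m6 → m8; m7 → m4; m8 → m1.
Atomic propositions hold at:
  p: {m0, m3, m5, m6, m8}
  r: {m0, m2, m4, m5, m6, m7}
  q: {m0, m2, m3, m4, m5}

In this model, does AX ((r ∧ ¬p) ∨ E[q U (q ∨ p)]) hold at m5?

Sat(¬p) = {m1, m2, m4, m7}
Sat(r ∧ ¬p) = {m2, m4, m7}
Sat(q ∨ p) = {m0, m2, m3, m4, m5, m6, m8}
E[q U (q ∨ p)]: least fixpoint, start Z0 = Sat((q ∨ p)) = {m0, m2, m3, m4, m5, m6, m8}, add states in Sat(q) with some successor in Z. Already a fixed point.
Sat(E[q U (q ∨ p)]) = {m0, m2, m3, m4, m5, m6, m8}
Sat((r ∧ ¬p) ∨ E[q U (q ∨ p)]) = {m0, m2, m3, m4, m5, m6, m7, m8}
Sat(AX ((r ∧ ¬p) ∨ E[q U (q ∨ p)])) = {s : every successor in {m0, m2, m3, m4, m5, m6, m7, m8}} = {m0, m1, m3, m4, m5, m6, m7}
m5 ∈ Sat(AX ((r ∧ ¬p) ∨ E[q U (q ∨ p)])) = {m0, m1, m3, m4, m5, m6, m7}, so the formula holds at m5.

Yes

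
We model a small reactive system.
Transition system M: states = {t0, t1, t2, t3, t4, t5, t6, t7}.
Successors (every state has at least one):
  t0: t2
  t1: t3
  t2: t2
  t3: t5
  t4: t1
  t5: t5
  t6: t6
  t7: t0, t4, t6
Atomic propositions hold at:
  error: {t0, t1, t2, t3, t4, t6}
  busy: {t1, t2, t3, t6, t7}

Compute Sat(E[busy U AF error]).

AF error: least fixpoint, start Z0 = {t0, t1, t2, t3, t4, t6}, add states with every successor in Z. Z1 = {t0, t1, t2, t3, t4, t6, t7}; fixed.
Sat(AF error) = {t0, t1, t2, t3, t4, t6, t7}
E[busy U AF error]: least fixpoint, start Z0 = Sat(AF error) = {t0, t1, t2, t3, t4, t6, t7}, add states in Sat(busy) with some successor in Z. Already a fixed point.
Sat(E[busy U AF error]) = {t0, t1, t2, t3, t4, t6, t7}

{t0, t1, t2, t3, t4, t6, t7}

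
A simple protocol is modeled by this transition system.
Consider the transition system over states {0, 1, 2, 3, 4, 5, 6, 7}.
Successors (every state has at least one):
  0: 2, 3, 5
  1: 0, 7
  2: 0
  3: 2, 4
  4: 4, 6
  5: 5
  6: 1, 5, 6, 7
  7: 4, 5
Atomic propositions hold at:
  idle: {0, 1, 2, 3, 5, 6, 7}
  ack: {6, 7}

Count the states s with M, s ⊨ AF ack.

AF ack: least fixpoint, start Z0 = {6, 7}, add states with every successor in Z. Already a fixed point.
Sat(AF ack) = {6, 7}
|Sat(AF ack)| = |{6, 7}| = 2.

2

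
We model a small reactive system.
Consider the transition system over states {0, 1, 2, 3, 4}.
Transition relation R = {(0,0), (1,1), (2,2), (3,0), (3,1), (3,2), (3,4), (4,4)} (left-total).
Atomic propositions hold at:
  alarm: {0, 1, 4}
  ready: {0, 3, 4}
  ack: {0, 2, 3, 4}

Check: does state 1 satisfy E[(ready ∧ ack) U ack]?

Sat(ready ∧ ack) = {0, 3, 4}
E[(ready ∧ ack) U ack]: least fixpoint, start Z0 = Sat(ack) = {0, 2, 3, 4}, add states in Sat(ready ∧ ack) with some successor in Z. Already a fixed point.
Sat(E[(ready ∧ ack) U ack]) = {0, 2, 3, 4}
1 ∉ Sat(E[(ready ∧ ack) U ack]) = {0, 2, 3, 4}, so the formula does not hold at 1.

No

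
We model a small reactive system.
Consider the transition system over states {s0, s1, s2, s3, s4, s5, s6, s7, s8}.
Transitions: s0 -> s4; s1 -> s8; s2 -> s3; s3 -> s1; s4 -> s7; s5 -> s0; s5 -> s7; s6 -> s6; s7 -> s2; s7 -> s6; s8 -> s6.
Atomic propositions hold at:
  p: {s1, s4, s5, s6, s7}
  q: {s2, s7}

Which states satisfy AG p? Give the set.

{s6}

AG p: greatest fixpoint, start Z0 = {s1, s4, s5, s6, s7}, keep only states in Sat with every successor in Z. Z1 = {s4, s6}; Z2 = {s6}; fixed.
Sat(AG p) = {s6}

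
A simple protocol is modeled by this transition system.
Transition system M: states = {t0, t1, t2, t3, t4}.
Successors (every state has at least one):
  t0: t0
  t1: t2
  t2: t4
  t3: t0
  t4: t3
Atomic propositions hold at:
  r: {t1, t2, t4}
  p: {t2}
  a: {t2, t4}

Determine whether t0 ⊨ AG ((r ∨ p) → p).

Yes

Sat(r ∨ p) = {t1, t2, t4}
Sat((r ∨ p) → p) = {t0, t2, t3}
AG ((r ∨ p) → p): greatest fixpoint, start Z0 = {t0, t2, t3}, keep only states in Sat with every successor in Z. Z1 = {t0, t3}; fixed.
Sat(AG ((r ∨ p) → p)) = {t0, t3}
t0 ∈ Sat(AG ((r ∨ p) → p)) = {t0, t3}, so the formula holds at t0.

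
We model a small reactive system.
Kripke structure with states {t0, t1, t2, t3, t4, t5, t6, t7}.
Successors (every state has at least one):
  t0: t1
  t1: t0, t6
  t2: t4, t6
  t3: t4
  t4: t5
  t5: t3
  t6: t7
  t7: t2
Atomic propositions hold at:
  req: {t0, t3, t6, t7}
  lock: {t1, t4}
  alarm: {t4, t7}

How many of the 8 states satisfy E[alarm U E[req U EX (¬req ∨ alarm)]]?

6

Sat(¬req) = {t1, t2, t4, t5}
Sat(¬req ∨ alarm) = {t1, t2, t4, t5, t7}
Sat(EX (¬req ∨ alarm)) = {s : some successor in {t1, t2, t4, t5, t7}} = {t0, t2, t3, t4, t6, t7}
E[req U EX (¬req ∨ alarm)]: least fixpoint, start Z0 = Sat(EX (¬req ∨ alarm)) = {t0, t2, t3, t4, t6, t7}, add states in Sat(req) with some successor in Z. Already a fixed point.
Sat(E[req U EX (¬req ∨ alarm)]) = {t0, t2, t3, t4, t6, t7}
E[alarm U E[req U EX (¬req ∨ alarm)]]: least fixpoint, start Z0 = Sat(E[req U EX (¬req ∨ alarm)]) = {t0, t2, t3, t4, t6, t7}, add states in Sat(alarm) with some successor in Z. Already a fixed point.
Sat(E[alarm U E[req U EX (¬req ∨ alarm)]]) = {t0, t2, t3, t4, t6, t7}
|Sat(E[alarm U E[req U EX (¬req ∨ alarm)]])| = |{t0, t2, t3, t4, t6, t7}| = 6.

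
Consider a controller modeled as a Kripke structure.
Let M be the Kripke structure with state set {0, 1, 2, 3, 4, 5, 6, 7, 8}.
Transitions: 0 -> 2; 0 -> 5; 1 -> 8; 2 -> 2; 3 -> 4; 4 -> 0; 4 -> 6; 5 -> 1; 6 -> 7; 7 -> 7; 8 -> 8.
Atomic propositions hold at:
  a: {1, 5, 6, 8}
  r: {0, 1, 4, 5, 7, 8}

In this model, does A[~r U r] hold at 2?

No

Sat(~r) = {2, 3, 6}
A[~r U r]: least fixpoint, start Z0 = Sat(r) = {0, 1, 4, 5, 7, 8}, add states in Sat(~r) with every successor in Z. Z1 = {0, 1, 3, 4, 5, 6, 7, 8}; fixed.
Sat(A[~r U r]) = {0, 1, 3, 4, 5, 6, 7, 8}
2 ∉ Sat(A[~r U r]) = {0, 1, 3, 4, 5, 6, 7, 8}, so the formula does not hold at 2.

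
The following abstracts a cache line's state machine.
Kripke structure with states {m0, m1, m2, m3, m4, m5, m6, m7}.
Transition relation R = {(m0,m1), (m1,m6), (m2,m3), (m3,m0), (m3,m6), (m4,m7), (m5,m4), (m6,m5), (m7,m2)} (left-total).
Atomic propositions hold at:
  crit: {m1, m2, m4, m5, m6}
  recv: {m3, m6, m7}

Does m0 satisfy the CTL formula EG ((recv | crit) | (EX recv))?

No

Sat(recv | crit) = {m1, m2, m3, m4, m5, m6, m7}
Sat(EX recv) = {s : some successor in {m3, m6, m7}} = {m1, m2, m3, m4}
Sat((recv | crit) | (EX recv)) = {m1, m2, m3, m4, m5, m6, m7}
EG ((recv | crit) | (EX recv)): greatest fixpoint, start Z0 = {m1, m2, m3, m4, m5, m6, m7}, keep only states in Sat with some successor in Z. Already a fixed point.
Sat(EG ((recv | crit) | (EX recv))) = {m1, m2, m3, m4, m5, m6, m7}
m0 ∉ Sat(EG ((recv | crit) | (EX recv))) = {m1, m2, m3, m4, m5, m6, m7}, so the formula does not hold at m0.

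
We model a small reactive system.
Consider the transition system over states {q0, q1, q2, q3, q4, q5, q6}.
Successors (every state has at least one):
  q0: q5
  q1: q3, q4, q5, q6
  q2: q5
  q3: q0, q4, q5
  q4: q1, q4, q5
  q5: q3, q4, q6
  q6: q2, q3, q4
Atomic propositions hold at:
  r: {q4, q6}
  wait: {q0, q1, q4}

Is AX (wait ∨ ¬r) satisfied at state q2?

Sat(¬r) = {q0, q1, q2, q3, q5}
Sat(wait ∨ ¬r) = {q0, q1, q2, q3, q4, q5}
Sat(AX (wait ∨ ¬r)) = {s : every successor in {q0, q1, q2, q3, q4, q5}} = {q0, q2, q3, q4, q6}
q2 ∈ Sat(AX (wait ∨ ¬r)) = {q0, q2, q3, q4, q6}, so the formula holds at q2.

Yes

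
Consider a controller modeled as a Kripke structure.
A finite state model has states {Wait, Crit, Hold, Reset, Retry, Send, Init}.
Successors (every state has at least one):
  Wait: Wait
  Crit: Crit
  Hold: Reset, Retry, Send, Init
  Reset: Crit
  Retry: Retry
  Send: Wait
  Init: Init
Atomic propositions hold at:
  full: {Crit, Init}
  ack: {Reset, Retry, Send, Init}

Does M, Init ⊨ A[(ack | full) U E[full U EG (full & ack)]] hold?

Yes

Sat(ack | full) = {Crit, Reset, Retry, Send, Init}
Sat(full & ack) = {Init}
EG (full & ack): greatest fixpoint, start Z0 = {Init}, keep only states in Sat with some successor in Z. Already a fixed point.
Sat(EG (full & ack)) = {Init}
E[full U EG (full & ack)]: least fixpoint, start Z0 = Sat(EG (full & ack)) = {Init}, add states in Sat(full) with some successor in Z. Already a fixed point.
Sat(E[full U EG (full & ack)]) = {Init}
A[(ack | full) U E[full U EG (full & ack)]]: least fixpoint, start Z0 = Sat(E[full U EG (full & ack)]) = {Init}, add states in Sat(ack | full) with every successor in Z. Already a fixed point.
Sat(A[(ack | full) U E[full U EG (full & ack)]]) = {Init}
Init ∈ Sat(A[(ack | full) U E[full U EG (full & ack)]]) = {Init}, so the formula holds at Init.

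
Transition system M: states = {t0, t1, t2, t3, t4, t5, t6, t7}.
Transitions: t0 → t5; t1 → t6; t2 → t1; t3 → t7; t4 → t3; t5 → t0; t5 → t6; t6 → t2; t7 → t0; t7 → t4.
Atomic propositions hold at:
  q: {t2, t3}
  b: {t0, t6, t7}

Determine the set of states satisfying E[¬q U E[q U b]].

Sat(¬q) = {t0, t1, t4, t5, t6, t7}
E[q U b]: least fixpoint, start Z0 = Sat(b) = {t0, t6, t7}, add states in Sat(q) with some successor in Z. Z1 = {t0, t3, t6, t7}; fixed.
Sat(E[q U b]) = {t0, t3, t6, t7}
E[¬q U E[q U b]]: least fixpoint, start Z0 = Sat(E[q U b]) = {t0, t3, t6, t7}, add states in Sat(¬q) with some successor in Z. Z1 = {t0, t1, t3, t4, t5, t6, t7}; fixed.
Sat(E[¬q U E[q U b]]) = {t0, t1, t3, t4, t5, t6, t7}

{t0, t1, t3, t4, t5, t6, t7}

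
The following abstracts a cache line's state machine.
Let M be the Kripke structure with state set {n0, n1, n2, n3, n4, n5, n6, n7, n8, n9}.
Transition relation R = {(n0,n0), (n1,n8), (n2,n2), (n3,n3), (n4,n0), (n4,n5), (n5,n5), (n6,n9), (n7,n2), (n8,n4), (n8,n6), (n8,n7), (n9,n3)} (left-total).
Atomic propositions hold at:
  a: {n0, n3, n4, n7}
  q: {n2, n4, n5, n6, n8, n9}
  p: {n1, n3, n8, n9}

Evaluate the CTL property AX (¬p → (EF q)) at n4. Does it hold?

No

Sat(¬p) = {n0, n2, n4, n5, n6, n7}
EF q: least fixpoint, start Z0 = {n2, n4, n5, n6, n8, n9}, add states with some successor in Z. Z1 = {n1, n2, n4, n5, n6, n7, n8, n9}; fixed.
Sat(EF q) = {n1, n2, n4, n5, n6, n7, n8, n9}
Sat(¬p → (EF q)) = {n1, n2, n3, n4, n5, n6, n7, n8, n9}
Sat(AX (¬p → (EF q))) = {s : every successor in {n1, n2, n3, n4, n5, n6, n7, n8, n9}} = {n1, n2, n3, n5, n6, n7, n8, n9}
n4 ∉ Sat(AX (¬p → (EF q))) = {n1, n2, n3, n5, n6, n7, n8, n9}, so the formula does not hold at n4.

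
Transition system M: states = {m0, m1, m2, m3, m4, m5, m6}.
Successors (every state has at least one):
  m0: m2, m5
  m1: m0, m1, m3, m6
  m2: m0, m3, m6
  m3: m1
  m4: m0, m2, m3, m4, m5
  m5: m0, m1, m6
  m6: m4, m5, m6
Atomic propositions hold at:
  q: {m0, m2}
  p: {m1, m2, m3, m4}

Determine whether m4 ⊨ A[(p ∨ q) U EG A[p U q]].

Sat(p ∨ q) = {m0, m1, m2, m3, m4}
A[p U q]: least fixpoint, start Z0 = Sat(q) = {m0, m2}, add states in Sat(p) with every successor in Z. Already a fixed point.
Sat(A[p U q]) = {m0, m2}
EG A[p U q]: greatest fixpoint, start Z0 = {m0, m2}, keep only states in Sat with some successor in Z. Already a fixed point.
Sat(EG A[p U q]) = {m0, m2}
A[(p ∨ q) U EG A[p U q]]: least fixpoint, start Z0 = Sat(EG A[p U q]) = {m0, m2}, add states in Sat(p ∨ q) with every successor in Z. Already a fixed point.
Sat(A[(p ∨ q) U EG A[p U q]]) = {m0, m2}
m4 ∉ Sat(A[(p ∨ q) U EG A[p U q]]) = {m0, m2}, so the formula does not hold at m4.

No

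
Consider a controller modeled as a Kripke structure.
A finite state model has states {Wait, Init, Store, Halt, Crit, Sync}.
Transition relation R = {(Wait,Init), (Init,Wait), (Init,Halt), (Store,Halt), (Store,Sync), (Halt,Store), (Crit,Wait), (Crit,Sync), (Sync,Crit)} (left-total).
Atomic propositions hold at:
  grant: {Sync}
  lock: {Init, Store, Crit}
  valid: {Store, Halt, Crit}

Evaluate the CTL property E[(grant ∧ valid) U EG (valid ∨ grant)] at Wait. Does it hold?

No

Sat(grant ∧ valid) = ∅
Sat(valid ∨ grant) = {Store, Halt, Crit, Sync}
EG (valid ∨ grant): greatest fixpoint, start Z0 = {Store, Halt, Crit, Sync}, keep only states in Sat with some successor in Z. Already a fixed point.
Sat(EG (valid ∨ grant)) = {Store, Halt, Crit, Sync}
E[(grant ∧ valid) U EG (valid ∨ grant)]: least fixpoint, start Z0 = Sat(EG (valid ∨ grant)) = {Store, Halt, Crit, Sync}, add states in Sat(grant ∧ valid) with some successor in Z. Already a fixed point.
Sat(E[(grant ∧ valid) U EG (valid ∨ grant)]) = {Store, Halt, Crit, Sync}
Wait ∉ Sat(E[(grant ∧ valid) U EG (valid ∨ grant)]) = {Store, Halt, Crit, Sync}, so the formula does not hold at Wait.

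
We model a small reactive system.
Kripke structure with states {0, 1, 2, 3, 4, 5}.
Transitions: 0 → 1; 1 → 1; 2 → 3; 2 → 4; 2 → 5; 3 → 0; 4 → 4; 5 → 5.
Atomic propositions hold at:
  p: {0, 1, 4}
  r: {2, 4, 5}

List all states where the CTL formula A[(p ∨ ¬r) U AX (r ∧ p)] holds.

{4}

Sat(¬r) = {0, 1, 3}
Sat(p ∨ ¬r) = {0, 1, 3, 4}
Sat(r ∧ p) = {4}
Sat(AX (r ∧ p)) = {s : every successor in {4}} = {4}
A[(p ∨ ¬r) U AX (r ∧ p)]: least fixpoint, start Z0 = Sat(AX (r ∧ p)) = {4}, add states in Sat(p ∨ ¬r) with every successor in Z. Already a fixed point.
Sat(A[(p ∨ ¬r) U AX (r ∧ p)]) = {4}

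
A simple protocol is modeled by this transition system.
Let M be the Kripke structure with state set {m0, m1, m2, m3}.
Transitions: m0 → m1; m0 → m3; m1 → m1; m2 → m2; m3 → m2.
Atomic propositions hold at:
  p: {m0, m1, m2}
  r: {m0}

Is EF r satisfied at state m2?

EF r: least fixpoint, start Z0 = {m0}, add states with some successor in Z. Already a fixed point.
Sat(EF r) = {m0}
m2 ∉ Sat(EF r) = {m0}, so the formula does not hold at m2.

No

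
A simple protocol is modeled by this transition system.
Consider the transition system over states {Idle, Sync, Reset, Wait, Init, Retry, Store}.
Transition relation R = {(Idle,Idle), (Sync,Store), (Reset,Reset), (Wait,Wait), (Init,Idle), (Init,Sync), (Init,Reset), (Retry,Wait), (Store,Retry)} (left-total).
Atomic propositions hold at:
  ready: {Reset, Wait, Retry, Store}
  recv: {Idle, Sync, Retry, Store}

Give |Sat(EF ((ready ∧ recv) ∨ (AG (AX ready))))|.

Sat(ready ∧ recv) = {Retry, Store}
Sat(AX ready) = {s : every successor in {Reset, Wait, Retry, Store}} = {Sync, Reset, Wait, Retry, Store}
AG (AX ready): greatest fixpoint, start Z0 = {Sync, Reset, Wait, Retry, Store}, keep only states in Sat with every successor in Z. Already a fixed point.
Sat(AG (AX ready)) = {Sync, Reset, Wait, Retry, Store}
Sat((ready ∧ recv) ∨ (AG (AX ready))) = {Sync, Reset, Wait, Retry, Store}
EF ((ready ∧ recv) ∨ (AG (AX ready))): least fixpoint, start Z0 = {Sync, Reset, Wait, Retry, Store}, add states with some successor in Z. Z1 = {Sync, Reset, Wait, Init, Retry, Store}; fixed.
Sat(EF ((ready ∧ recv) ∨ (AG (AX ready)))) = {Sync, Reset, Wait, Init, Retry, Store}
|Sat(EF ((ready ∧ recv) ∨ (AG (AX ready))))| = |{Sync, Reset, Wait, Init, Retry, Store}| = 6.

6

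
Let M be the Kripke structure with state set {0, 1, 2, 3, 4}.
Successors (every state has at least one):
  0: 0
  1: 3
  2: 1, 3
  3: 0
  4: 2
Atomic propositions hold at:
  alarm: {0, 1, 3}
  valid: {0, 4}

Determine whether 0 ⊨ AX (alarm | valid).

Sat(alarm | valid) = {0, 1, 3, 4}
Sat(AX (alarm | valid)) = {s : every successor in {0, 1, 3, 4}} = {0, 1, 2, 3}
0 ∈ Sat(AX (alarm | valid)) = {0, 1, 2, 3}, so the formula holds at 0.

Yes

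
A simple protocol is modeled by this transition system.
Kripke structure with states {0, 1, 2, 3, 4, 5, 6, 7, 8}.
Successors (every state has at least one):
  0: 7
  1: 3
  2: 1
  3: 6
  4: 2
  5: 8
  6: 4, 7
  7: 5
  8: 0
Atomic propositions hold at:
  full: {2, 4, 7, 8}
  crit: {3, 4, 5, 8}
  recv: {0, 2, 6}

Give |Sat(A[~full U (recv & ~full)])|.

Sat(~full) = {0, 1, 3, 5, 6}
Sat(recv & ~full) = {0, 6}
A[~full U (recv & ~full)]: least fixpoint, start Z0 = Sat((recv & ~full)) = {0, 6}, add states in Sat(~full) with every successor in Z. Z1 = {0, 3, 6}; Z2 = {0, 1, 3, 6}; fixed.
Sat(A[~full U (recv & ~full)]) = {0, 1, 3, 6}
|Sat(A[~full U (recv & ~full)])| = |{0, 1, 3, 6}| = 4.

4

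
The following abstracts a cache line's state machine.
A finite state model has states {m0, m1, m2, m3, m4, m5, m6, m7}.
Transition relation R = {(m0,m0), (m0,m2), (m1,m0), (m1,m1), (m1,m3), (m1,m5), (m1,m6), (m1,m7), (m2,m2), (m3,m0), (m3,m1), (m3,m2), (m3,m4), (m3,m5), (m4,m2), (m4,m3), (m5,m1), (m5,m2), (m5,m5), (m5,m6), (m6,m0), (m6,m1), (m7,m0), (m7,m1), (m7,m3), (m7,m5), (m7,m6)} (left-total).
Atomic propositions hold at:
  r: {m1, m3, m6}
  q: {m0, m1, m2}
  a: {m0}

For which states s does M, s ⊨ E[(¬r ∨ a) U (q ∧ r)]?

{m1, m5, m7}

Sat(¬r) = {m0, m2, m4, m5, m7}
Sat(¬r ∨ a) = {m0, m2, m4, m5, m7}
Sat(q ∧ r) = {m1}
E[(¬r ∨ a) U (q ∧ r)]: least fixpoint, start Z0 = Sat((q ∧ r)) = {m1}, add states in Sat(¬r ∨ a) with some successor in Z. Z1 = {m1, m5, m7}; fixed.
Sat(E[(¬r ∨ a) U (q ∧ r)]) = {m1, m5, m7}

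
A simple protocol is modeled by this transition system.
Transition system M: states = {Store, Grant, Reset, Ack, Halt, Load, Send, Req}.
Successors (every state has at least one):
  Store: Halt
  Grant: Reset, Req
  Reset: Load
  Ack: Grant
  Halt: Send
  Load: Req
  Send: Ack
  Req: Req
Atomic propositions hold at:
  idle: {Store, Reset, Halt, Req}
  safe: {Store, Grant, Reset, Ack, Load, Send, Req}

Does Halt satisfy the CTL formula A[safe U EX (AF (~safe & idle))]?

Sat(~safe) = {Halt}
Sat(~safe & idle) = {Halt}
AF (~safe & idle): least fixpoint, start Z0 = {Halt}, add states with every successor in Z. Z1 = {Store, Halt}; fixed.
Sat(AF (~safe & idle)) = {Store, Halt}
Sat(EX (AF (~safe & idle))) = {s : some successor in {Store, Halt}} = {Store}
A[safe U EX (AF (~safe & idle))]: least fixpoint, start Z0 = Sat(EX (AF (~safe & idle))) = {Store}, add states in Sat(safe) with every successor in Z. Already a fixed point.
Sat(A[safe U EX (AF (~safe & idle))]) = {Store}
Halt ∉ Sat(A[safe U EX (AF (~safe & idle))]) = {Store}, so the formula does not hold at Halt.

No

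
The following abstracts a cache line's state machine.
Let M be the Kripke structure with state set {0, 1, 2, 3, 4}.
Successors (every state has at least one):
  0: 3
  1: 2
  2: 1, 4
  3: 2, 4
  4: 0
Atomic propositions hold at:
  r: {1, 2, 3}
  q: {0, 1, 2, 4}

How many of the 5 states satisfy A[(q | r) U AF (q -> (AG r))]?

3

Sat(q | r) = {0, 1, 2, 3, 4}
AG r: greatest fixpoint, start Z0 = {1, 2, 3}, keep only states in Sat with every successor in Z. Z1 = {1}; Z2 = ∅; fixed.
Sat(AG r) = ∅
Sat(q -> (AG r)) = {3}
AF (q -> (AG r)): least fixpoint, start Z0 = {3}, add states with every successor in Z. Z1 = {0, 3}; Z2 = {0, 3, 4}; fixed.
Sat(AF (q -> (AG r))) = {0, 3, 4}
A[(q | r) U AF (q -> (AG r))]: least fixpoint, start Z0 = Sat(AF (q -> (AG r))) = {0, 3, 4}, add states in Sat(q | r) with every successor in Z. Already a fixed point.
Sat(A[(q | r) U AF (q -> (AG r))]) = {0, 3, 4}
|Sat(A[(q | r) U AF (q -> (AG r))])| = |{0, 3, 4}| = 3.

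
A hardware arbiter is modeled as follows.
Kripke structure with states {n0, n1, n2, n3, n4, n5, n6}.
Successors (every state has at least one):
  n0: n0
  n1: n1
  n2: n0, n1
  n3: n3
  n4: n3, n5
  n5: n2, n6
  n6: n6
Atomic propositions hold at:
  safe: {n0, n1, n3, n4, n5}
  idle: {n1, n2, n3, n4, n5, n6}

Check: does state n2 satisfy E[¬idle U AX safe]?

Sat(¬idle) = {n0}
Sat(AX safe) = {s : every successor in {n0, n1, n3, n4, n5}} = {n0, n1, n2, n3, n4}
E[¬idle U AX safe]: least fixpoint, start Z0 = Sat(AX safe) = {n0, n1, n2, n3, n4}, add states in Sat(¬idle) with some successor in Z. Already a fixed point.
Sat(E[¬idle U AX safe]) = {n0, n1, n2, n3, n4}
n2 ∈ Sat(E[¬idle U AX safe]) = {n0, n1, n2, n3, n4}, so the formula holds at n2.

Yes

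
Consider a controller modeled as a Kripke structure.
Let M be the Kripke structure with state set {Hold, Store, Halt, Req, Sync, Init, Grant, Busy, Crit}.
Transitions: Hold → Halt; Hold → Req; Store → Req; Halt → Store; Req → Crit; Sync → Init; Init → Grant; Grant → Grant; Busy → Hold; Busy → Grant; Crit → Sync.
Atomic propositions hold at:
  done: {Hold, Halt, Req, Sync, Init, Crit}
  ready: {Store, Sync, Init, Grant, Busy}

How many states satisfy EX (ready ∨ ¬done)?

Sat(¬done) = {Store, Grant, Busy}
Sat(ready ∨ ¬done) = {Store, Sync, Init, Grant, Busy}
Sat(EX (ready ∨ ¬done)) = {s : some successor in {Store, Sync, Init, Grant, Busy}} = {Halt, Sync, Init, Grant, Busy, Crit}
|Sat(EX (ready ∨ ¬done))| = |{Halt, Sync, Init, Grant, Busy, Crit}| = 6.

6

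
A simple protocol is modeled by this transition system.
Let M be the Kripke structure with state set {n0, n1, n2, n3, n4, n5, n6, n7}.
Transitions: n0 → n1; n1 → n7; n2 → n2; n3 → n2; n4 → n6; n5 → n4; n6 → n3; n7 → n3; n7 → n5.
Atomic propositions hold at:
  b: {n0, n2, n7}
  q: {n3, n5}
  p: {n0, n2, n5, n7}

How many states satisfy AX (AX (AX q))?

2

Sat(AX q) = {s : every successor in {n3, n5}} = {n6, n7}
Sat(AX (AX q)) = {s : every successor in {n6, n7}} = {n1, n4}
Sat(AX (AX (AX q))) = {s : every successor in {n1, n4}} = {n0, n5}
|Sat(AX (AX (AX q)))| = |{n0, n5}| = 2.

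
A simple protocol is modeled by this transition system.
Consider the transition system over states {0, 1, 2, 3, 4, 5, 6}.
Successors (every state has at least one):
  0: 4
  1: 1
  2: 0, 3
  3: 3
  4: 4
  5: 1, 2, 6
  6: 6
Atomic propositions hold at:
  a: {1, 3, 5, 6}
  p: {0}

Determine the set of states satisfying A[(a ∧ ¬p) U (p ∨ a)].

{0, 1, 3, 5, 6}

Sat(¬p) = {1, 2, 3, 4, 5, 6}
Sat(a ∧ ¬p) = {1, 3, 5, 6}
Sat(p ∨ a) = {0, 1, 3, 5, 6}
A[(a ∧ ¬p) U (p ∨ a)]: least fixpoint, start Z0 = Sat((p ∨ a)) = {0, 1, 3, 5, 6}, add states in Sat(a ∧ ¬p) with every successor in Z. Already a fixed point.
Sat(A[(a ∧ ¬p) U (p ∨ a)]) = {0, 1, 3, 5, 6}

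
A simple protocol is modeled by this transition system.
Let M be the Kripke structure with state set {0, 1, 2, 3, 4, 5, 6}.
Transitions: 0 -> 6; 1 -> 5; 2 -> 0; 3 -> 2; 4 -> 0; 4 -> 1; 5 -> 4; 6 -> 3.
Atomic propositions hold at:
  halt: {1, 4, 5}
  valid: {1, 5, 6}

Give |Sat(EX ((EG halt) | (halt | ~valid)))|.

EG halt: greatest fixpoint, start Z0 = {1, 4, 5}, keep only states in Sat with some successor in Z. Already a fixed point.
Sat(EG halt) = {1, 4, 5}
Sat(~valid) = {0, 2, 3, 4}
Sat(halt | ~valid) = {0, 1, 2, 3, 4, 5}
Sat((EG halt) | (halt | ~valid)) = {0, 1, 2, 3, 4, 5}
Sat(EX ((EG halt) | (halt | ~valid))) = {s : some successor in {0, 1, 2, 3, 4, 5}} = {1, 2, 3, 4, 5, 6}
|Sat(EX ((EG halt) | (halt | ~valid)))| = |{1, 2, 3, 4, 5, 6}| = 6.

6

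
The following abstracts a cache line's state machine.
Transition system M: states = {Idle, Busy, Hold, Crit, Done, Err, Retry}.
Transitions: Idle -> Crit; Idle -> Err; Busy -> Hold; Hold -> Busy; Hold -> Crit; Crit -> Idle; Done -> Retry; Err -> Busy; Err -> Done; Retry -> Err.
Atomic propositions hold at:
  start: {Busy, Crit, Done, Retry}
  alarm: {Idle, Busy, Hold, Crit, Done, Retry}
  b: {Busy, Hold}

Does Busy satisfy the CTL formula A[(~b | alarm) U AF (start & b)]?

Yes

Sat(~b) = {Idle, Crit, Done, Err, Retry}
Sat(~b | alarm) = {Idle, Busy, Hold, Crit, Done, Err, Retry}
Sat(start & b) = {Busy}
AF (start & b): least fixpoint, start Z0 = {Busy}, add states with every successor in Z. Already a fixed point.
Sat(AF (start & b)) = {Busy}
A[(~b | alarm) U AF (start & b)]: least fixpoint, start Z0 = Sat(AF (start & b)) = {Busy}, add states in Sat(~b | alarm) with every successor in Z. Already a fixed point.
Sat(A[(~b | alarm) U AF (start & b)]) = {Busy}
Busy ∈ Sat(A[(~b | alarm) U AF (start & b)]) = {Busy}, so the formula holds at Busy.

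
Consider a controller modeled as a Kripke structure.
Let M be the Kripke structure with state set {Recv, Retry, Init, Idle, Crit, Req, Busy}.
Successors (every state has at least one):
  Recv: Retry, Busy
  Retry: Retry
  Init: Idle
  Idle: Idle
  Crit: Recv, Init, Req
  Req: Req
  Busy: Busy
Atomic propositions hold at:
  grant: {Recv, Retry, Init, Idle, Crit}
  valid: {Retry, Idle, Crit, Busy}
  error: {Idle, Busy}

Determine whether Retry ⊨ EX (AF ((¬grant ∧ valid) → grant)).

Sat(¬grant) = {Req, Busy}
Sat(¬grant ∧ valid) = {Busy}
Sat((¬grant ∧ valid) → grant) = {Recv, Retry, Init, Idle, Crit, Req}
AF ((¬grant ∧ valid) → grant): least fixpoint, start Z0 = {Recv, Retry, Init, Idle, Crit, Req}, add states with every successor in Z. Already a fixed point.
Sat(AF ((¬grant ∧ valid) → grant)) = {Recv, Retry, Init, Idle, Crit, Req}
Sat(EX (AF ((¬grant ∧ valid) → grant))) = {s : some successor in {Recv, Retry, Init, Idle, Crit, Req}} = {Recv, Retry, Init, Idle, Crit, Req}
Retry ∈ Sat(EX (AF ((¬grant ∧ valid) → grant))) = {Recv, Retry, Init, Idle, Crit, Req}, so the formula holds at Retry.

Yes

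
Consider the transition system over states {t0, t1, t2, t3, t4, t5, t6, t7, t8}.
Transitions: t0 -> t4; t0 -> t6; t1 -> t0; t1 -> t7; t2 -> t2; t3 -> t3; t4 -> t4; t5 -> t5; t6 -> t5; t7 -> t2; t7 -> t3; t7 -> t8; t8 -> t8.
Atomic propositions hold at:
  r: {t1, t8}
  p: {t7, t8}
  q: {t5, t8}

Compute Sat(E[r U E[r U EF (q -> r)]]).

{t0, t1, t2, t3, t4, t6, t7, t8}

Sat(q -> r) = {t0, t1, t2, t3, t4, t6, t7, t8}
EF (q -> r): least fixpoint, start Z0 = {t0, t1, t2, t3, t4, t6, t7, t8}, add states with some successor in Z. Already a fixed point.
Sat(EF (q -> r)) = {t0, t1, t2, t3, t4, t6, t7, t8}
E[r U EF (q -> r)]: least fixpoint, start Z0 = Sat(EF (q -> r)) = {t0, t1, t2, t3, t4, t6, t7, t8}, add states in Sat(r) with some successor in Z. Already a fixed point.
Sat(E[r U EF (q -> r)]) = {t0, t1, t2, t3, t4, t6, t7, t8}
E[r U E[r U EF (q -> r)]]: least fixpoint, start Z0 = Sat(E[r U EF (q -> r)]) = {t0, t1, t2, t3, t4, t6, t7, t8}, add states in Sat(r) with some successor in Z. Already a fixed point.
Sat(E[r U E[r U EF (q -> r)]]) = {t0, t1, t2, t3, t4, t6, t7, t8}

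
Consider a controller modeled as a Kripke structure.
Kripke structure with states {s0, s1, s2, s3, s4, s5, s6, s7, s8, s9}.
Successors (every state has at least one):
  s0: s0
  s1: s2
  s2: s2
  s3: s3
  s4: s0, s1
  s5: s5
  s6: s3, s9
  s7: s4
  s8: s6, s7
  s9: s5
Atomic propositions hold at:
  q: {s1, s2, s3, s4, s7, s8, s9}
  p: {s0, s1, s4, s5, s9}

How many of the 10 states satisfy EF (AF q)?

AF q: least fixpoint, start Z0 = {s1, s2, s3, s4, s7, s8, s9}, add states with every successor in Z. Z1 = {s1, s2, s3, s4, s6, s7, s8, s9}; fixed.
Sat(AF q) = {s1, s2, s3, s4, s6, s7, s8, s9}
EF (AF q): least fixpoint, start Z0 = {s1, s2, s3, s4, s6, s7, s8, s9}, add states with some successor in Z. Already a fixed point.
Sat(EF (AF q)) = {s1, s2, s3, s4, s6, s7, s8, s9}
|Sat(EF (AF q))| = |{s1, s2, s3, s4, s6, s7, s8, s9}| = 8.

8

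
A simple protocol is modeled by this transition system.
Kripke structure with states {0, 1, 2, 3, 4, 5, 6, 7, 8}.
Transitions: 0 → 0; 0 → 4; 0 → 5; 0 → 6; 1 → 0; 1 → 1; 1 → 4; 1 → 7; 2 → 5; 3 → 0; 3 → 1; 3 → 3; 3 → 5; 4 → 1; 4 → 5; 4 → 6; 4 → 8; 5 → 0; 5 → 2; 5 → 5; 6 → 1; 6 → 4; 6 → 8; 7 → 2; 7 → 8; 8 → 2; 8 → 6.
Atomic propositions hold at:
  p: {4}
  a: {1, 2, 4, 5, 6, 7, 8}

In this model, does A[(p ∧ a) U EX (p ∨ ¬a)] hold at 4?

No

Sat(p ∧ a) = {4}
Sat(¬a) = {0, 3}
Sat(p ∨ ¬a) = {0, 3, 4}
Sat(EX (p ∨ ¬a)) = {s : some successor in {0, 3, 4}} = {0, 1, 3, 5, 6}
A[(p ∧ a) U EX (p ∨ ¬a)]: least fixpoint, start Z0 = Sat(EX (p ∨ ¬a)) = {0, 1, 3, 5, 6}, add states in Sat(p ∧ a) with every successor in Z. Already a fixed point.
Sat(A[(p ∧ a) U EX (p ∨ ¬a)]) = {0, 1, 3, 5, 6}
4 ∉ Sat(A[(p ∧ a) U EX (p ∨ ¬a)]) = {0, 1, 3, 5, 6}, so the formula does not hold at 4.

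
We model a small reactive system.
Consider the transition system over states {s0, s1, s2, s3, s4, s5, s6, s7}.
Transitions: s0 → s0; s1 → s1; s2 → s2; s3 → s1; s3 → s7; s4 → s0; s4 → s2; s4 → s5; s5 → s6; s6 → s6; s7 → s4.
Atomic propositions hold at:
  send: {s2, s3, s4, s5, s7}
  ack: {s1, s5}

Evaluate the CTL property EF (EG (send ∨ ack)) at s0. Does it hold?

No

Sat(send ∨ ack) = {s1, s2, s3, s4, s5, s7}
EG (send ∨ ack): greatest fixpoint, start Z0 = {s1, s2, s3, s4, s5, s7}, keep only states in Sat with some successor in Z. Z1 = {s1, s2, s3, s4, s7}; fixed.
Sat(EG (send ∨ ack)) = {s1, s2, s3, s4, s7}
EF (EG (send ∨ ack)): least fixpoint, start Z0 = {s1, s2, s3, s4, s7}, add states with some successor in Z. Already a fixed point.
Sat(EF (EG (send ∨ ack))) = {s1, s2, s3, s4, s7}
s0 ∉ Sat(EF (EG (send ∨ ack))) = {s1, s2, s3, s4, s7}, so the formula does not hold at s0.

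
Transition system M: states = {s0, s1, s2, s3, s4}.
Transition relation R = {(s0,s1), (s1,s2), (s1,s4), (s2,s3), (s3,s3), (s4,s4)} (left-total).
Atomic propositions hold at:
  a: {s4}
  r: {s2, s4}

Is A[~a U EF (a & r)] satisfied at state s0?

Yes

Sat(~a) = {s0, s1, s2, s3}
Sat(a & r) = {s4}
EF (a & r): least fixpoint, start Z0 = {s4}, add states with some successor in Z. Z1 = {s1, s4}; Z2 = {s0, s1, s4}; fixed.
Sat(EF (a & r)) = {s0, s1, s4}
A[~a U EF (a & r)]: least fixpoint, start Z0 = Sat(EF (a & r)) = {s0, s1, s4}, add states in Sat(~a) with every successor in Z. Already a fixed point.
Sat(A[~a U EF (a & r)]) = {s0, s1, s4}
s0 ∈ Sat(A[~a U EF (a & r)]) = {s0, s1, s4}, so the formula holds at s0.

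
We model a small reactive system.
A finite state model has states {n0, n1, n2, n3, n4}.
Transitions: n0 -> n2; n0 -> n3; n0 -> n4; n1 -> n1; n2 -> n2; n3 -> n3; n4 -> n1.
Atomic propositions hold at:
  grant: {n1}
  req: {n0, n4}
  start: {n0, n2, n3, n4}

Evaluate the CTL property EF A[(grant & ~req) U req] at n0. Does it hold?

Sat(~req) = {n1, n2, n3}
Sat(grant & ~req) = {n1}
A[(grant & ~req) U req]: least fixpoint, start Z0 = Sat(req) = {n0, n4}, add states in Sat(grant & ~req) with every successor in Z. Already a fixed point.
Sat(A[(grant & ~req) U req]) = {n0, n4}
EF A[(grant & ~req) U req]: least fixpoint, start Z0 = {n0, n4}, add states with some successor in Z. Already a fixed point.
Sat(EF A[(grant & ~req) U req]) = {n0, n4}
n0 ∈ Sat(EF A[(grant & ~req) U req]) = {n0, n4}, so the formula holds at n0.

Yes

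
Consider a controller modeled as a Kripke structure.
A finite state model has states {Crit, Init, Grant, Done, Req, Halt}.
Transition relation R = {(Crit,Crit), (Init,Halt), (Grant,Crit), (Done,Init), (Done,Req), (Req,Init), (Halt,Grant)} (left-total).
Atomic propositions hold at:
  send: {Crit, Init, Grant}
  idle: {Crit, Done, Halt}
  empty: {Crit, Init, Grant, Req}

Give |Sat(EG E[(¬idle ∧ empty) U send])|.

Sat(¬idle) = {Init, Grant, Req}
Sat(¬idle ∧ empty) = {Init, Grant, Req}
E[(¬idle ∧ empty) U send]: least fixpoint, start Z0 = Sat(send) = {Crit, Init, Grant}, add states in Sat(¬idle ∧ empty) with some successor in Z. Z1 = {Crit, Init, Grant, Req}; fixed.
Sat(E[(¬idle ∧ empty) U send]) = {Crit, Init, Grant, Req}
EG E[(¬idle ∧ empty) U send]: greatest fixpoint, start Z0 = {Crit, Init, Grant, Req}, keep only states in Sat with some successor in Z. Z1 = {Crit, Grant, Req}; Z2 = {Crit, Grant}; fixed.
Sat(EG E[(¬idle ∧ empty) U send]) = {Crit, Grant}
|Sat(EG E[(¬idle ∧ empty) U send])| = |{Crit, Grant}| = 2.

2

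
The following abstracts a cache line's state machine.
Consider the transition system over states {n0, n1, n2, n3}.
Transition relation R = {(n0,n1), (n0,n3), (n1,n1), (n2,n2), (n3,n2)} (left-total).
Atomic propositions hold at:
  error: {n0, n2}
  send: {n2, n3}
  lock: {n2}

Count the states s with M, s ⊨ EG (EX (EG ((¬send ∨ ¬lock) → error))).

2

Sat(¬send) = {n0, n1}
Sat(¬lock) = {n0, n1, n3}
Sat(¬send ∨ ¬lock) = {n0, n1, n3}
Sat((¬send ∨ ¬lock) → error) = {n0, n2}
EG ((¬send ∨ ¬lock) → error): greatest fixpoint, start Z0 = {n0, n2}, keep only states in Sat with some successor in Z. Z1 = {n2}; fixed.
Sat(EG ((¬send ∨ ¬lock) → error)) = {n2}
Sat(EX (EG ((¬send ∨ ¬lock) → error))) = {s : some successor in {n2}} = {n2, n3}
EG (EX (EG ((¬send ∨ ¬lock) → error))): greatest fixpoint, start Z0 = {n2, n3}, keep only states in Sat with some successor in Z. Already a fixed point.
Sat(EG (EX (EG ((¬send ∨ ¬lock) → error)))) = {n2, n3}
|Sat(EG (EX (EG ((¬send ∨ ¬lock) → error))))| = |{n2, n3}| = 2.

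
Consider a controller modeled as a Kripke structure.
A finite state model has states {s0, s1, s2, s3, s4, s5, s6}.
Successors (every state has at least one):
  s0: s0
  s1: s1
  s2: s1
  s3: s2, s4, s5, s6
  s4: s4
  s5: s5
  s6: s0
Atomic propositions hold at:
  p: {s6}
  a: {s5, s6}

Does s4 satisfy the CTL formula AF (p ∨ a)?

Sat(p ∨ a) = {s5, s6}
AF (p ∨ a): least fixpoint, start Z0 = {s5, s6}, add states with every successor in Z. Already a fixed point.
Sat(AF (p ∨ a)) = {s5, s6}
s4 ∉ Sat(AF (p ∨ a)) = {s5, s6}, so the formula does not hold at s4.

No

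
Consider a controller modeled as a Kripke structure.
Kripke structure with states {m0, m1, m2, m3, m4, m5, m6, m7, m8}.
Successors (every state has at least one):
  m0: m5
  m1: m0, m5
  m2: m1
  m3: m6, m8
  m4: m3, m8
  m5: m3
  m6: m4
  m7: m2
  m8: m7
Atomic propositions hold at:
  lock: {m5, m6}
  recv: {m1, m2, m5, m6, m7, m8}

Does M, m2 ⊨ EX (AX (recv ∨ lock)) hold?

Sat(recv ∨ lock) = {m1, m2, m5, m6, m7, m8}
Sat(AX (recv ∨ lock)) = {s : every successor in {m1, m2, m5, m6, m7, m8}} = {m0, m2, m3, m7, m8}
Sat(EX (AX (recv ∨ lock))) = {s : some successor in {m0, m2, m3, m7, m8}} = {m1, m3, m4, m5, m7, m8}
m2 ∉ Sat(EX (AX (recv ∨ lock))) = {m1, m3, m4, m5, m7, m8}, so the formula does not hold at m2.

No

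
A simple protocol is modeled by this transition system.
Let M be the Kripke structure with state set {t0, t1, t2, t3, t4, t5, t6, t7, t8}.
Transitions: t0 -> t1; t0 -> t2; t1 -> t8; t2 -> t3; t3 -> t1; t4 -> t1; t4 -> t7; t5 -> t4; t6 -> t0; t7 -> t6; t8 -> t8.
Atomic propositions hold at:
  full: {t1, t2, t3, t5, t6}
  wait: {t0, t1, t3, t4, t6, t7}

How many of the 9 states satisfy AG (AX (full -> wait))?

Sat(full -> wait) = {t0, t1, t3, t4, t6, t7, t8}
Sat(AX (full -> wait)) = {s : every successor in {t0, t1, t3, t4, t6, t7, t8}} = {t1, t2, t3, t4, t5, t6, t7, t8}
AG (AX (full -> wait)): greatest fixpoint, start Z0 = {t1, t2, t3, t4, t5, t6, t7, t8}, keep only states in Sat with every successor in Z. Z1 = {t1, t2, t3, t4, t5, t7, t8}; Z2 = {t1, t2, t3, t4, t5, t8}; Z3 = {t1, t2, t3, t5, t8}; Z4 = {t1, t2, t3, t8}; fixed.
Sat(AG (AX (full -> wait))) = {t1, t2, t3, t8}
|Sat(AG (AX (full -> wait)))| = |{t1, t2, t3, t8}| = 4.

4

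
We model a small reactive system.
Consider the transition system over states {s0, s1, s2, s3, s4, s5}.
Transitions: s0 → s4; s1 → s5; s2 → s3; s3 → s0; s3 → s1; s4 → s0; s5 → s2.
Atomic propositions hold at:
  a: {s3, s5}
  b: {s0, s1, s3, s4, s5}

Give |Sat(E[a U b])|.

5

E[a U b]: least fixpoint, start Z0 = Sat(b) = {s0, s1, s3, s4, s5}, add states in Sat(a) with some successor in Z. Already a fixed point.
Sat(E[a U b]) = {s0, s1, s3, s4, s5}
|Sat(E[a U b])| = |{s0, s1, s3, s4, s5}| = 5.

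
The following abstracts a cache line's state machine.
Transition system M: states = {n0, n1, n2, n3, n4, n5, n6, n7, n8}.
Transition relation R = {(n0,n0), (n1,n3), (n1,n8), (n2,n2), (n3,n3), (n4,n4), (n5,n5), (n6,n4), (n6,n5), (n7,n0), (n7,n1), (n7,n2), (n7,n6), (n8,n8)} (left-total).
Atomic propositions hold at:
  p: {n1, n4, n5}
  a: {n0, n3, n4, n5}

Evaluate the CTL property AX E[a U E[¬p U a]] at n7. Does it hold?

No

Sat(¬p) = {n0, n2, n3, n6, n7, n8}
E[¬p U a]: least fixpoint, start Z0 = Sat(a) = {n0, n3, n4, n5}, add states in Sat(¬p) with some successor in Z. Z1 = {n0, n3, n4, n5, n6, n7}; fixed.
Sat(E[¬p U a]) = {n0, n3, n4, n5, n6, n7}
E[a U E[¬p U a]]: least fixpoint, start Z0 = Sat(E[¬p U a]) = {n0, n3, n4, n5, n6, n7}, add states in Sat(a) with some successor in Z. Already a fixed point.
Sat(E[a U E[¬p U a]]) = {n0, n3, n4, n5, n6, n7}
Sat(AX E[a U E[¬p U a]]) = {s : every successor in {n0, n3, n4, n5, n6, n7}} = {n0, n3, n4, n5, n6}
n7 ∉ Sat(AX E[a U E[¬p U a]]) = {n0, n3, n4, n5, n6}, so the formula does not hold at n7.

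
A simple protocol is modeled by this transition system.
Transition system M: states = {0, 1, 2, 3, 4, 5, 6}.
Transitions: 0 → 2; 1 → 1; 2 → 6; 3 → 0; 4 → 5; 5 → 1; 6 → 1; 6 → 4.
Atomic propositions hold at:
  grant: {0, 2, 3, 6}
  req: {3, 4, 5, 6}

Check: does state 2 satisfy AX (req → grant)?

Yes

Sat(req → grant) = {0, 1, 2, 3, 6}
Sat(AX (req → grant)) = {s : every successor in {0, 1, 2, 3, 6}} = {0, 1, 2, 3, 5}
2 ∈ Sat(AX (req → grant)) = {0, 1, 2, 3, 5}, so the formula holds at 2.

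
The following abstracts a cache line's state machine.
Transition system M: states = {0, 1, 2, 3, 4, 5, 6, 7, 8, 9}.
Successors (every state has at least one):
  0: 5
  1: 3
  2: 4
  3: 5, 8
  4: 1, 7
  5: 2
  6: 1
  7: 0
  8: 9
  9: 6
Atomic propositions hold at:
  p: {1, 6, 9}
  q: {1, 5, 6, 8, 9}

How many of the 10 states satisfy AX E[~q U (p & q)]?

5

Sat(~q) = {0, 2, 3, 4, 7}
Sat(p & q) = {1, 6, 9}
E[~q U (p & q)]: least fixpoint, start Z0 = Sat((p & q)) = {1, 6, 9}, add states in Sat(~q) with some successor in Z. Z1 = {1, 4, 6, 9}; Z2 = {1, 2, 4, 6, 9}; fixed.
Sat(E[~q U (p & q)]) = {1, 2, 4, 6, 9}
Sat(AX E[~q U (p & q)]) = {s : every successor in {1, 2, 4, 6, 9}} = {2, 5, 6, 8, 9}
|Sat(AX E[~q U (p & q)])| = |{2, 5, 6, 8, 9}| = 5.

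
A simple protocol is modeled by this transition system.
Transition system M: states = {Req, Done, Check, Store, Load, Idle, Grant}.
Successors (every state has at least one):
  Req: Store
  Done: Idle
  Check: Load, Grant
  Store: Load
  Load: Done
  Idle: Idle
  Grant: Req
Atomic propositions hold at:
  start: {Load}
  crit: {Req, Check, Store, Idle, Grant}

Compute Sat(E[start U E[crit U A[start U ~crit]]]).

Sat(~crit) = {Done, Load}
A[start U ~crit]: least fixpoint, start Z0 = Sat(~crit) = {Done, Load}, add states in Sat(start) with every successor in Z. Already a fixed point.
Sat(A[start U ~crit]) = {Done, Load}
E[crit U A[start U ~crit]]: least fixpoint, start Z0 = Sat(A[start U ~crit]) = {Done, Load}, add states in Sat(crit) with some successor in Z. Z1 = {Done, Check, Store, Load}; Z2 = {Req, Done, Check, Store, Load}; Z3 = {Req, Done, Check, Store, Load, Grant}; fixed.
Sat(E[crit U A[start U ~crit]]) = {Req, Done, Check, Store, Load, Grant}
E[start U E[crit U A[start U ~crit]]]: least fixpoint, start Z0 = Sat(E[crit U A[start U ~crit]]) = {Req, Done, Check, Store, Load, Grant}, add states in Sat(start) with some successor in Z. Already a fixed point.
Sat(E[start U E[crit U A[start U ~crit]]]) = {Req, Done, Check, Store, Load, Grant}

{Req, Done, Check, Store, Load, Grant}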